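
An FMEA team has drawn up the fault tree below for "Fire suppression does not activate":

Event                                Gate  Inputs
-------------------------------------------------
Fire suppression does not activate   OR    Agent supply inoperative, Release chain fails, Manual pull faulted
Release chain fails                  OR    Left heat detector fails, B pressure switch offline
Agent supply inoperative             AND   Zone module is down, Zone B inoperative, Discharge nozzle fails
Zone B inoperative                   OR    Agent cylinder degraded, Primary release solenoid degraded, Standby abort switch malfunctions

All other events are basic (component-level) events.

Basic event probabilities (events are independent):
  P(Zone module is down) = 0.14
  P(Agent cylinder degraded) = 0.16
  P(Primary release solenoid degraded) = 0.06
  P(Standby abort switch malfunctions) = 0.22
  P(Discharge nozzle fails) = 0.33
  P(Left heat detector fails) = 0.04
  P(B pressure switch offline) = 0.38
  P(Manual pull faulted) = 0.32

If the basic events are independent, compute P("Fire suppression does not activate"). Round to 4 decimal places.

0.6024

P(Zone B inoperative) [OR] = 1 − (1−0.16) × (1−0.06) × (1−0.22) = 0.384112
P(Agent supply inoperative) [AND] = 0.14 × 0.384112 × 0.33 = 0.017746
P(Release chain fails) [OR] = 1 − (1−0.04) × (1−0.38) = 0.404800
P(Fire suppression does not activate) [OR] = 1 − (1−0.017746) × (1−0.404800) × (1−0.32) = 0.602446
Rounded to 4 decimal places: P(Fire suppression does not activate) ≈ 0.6024.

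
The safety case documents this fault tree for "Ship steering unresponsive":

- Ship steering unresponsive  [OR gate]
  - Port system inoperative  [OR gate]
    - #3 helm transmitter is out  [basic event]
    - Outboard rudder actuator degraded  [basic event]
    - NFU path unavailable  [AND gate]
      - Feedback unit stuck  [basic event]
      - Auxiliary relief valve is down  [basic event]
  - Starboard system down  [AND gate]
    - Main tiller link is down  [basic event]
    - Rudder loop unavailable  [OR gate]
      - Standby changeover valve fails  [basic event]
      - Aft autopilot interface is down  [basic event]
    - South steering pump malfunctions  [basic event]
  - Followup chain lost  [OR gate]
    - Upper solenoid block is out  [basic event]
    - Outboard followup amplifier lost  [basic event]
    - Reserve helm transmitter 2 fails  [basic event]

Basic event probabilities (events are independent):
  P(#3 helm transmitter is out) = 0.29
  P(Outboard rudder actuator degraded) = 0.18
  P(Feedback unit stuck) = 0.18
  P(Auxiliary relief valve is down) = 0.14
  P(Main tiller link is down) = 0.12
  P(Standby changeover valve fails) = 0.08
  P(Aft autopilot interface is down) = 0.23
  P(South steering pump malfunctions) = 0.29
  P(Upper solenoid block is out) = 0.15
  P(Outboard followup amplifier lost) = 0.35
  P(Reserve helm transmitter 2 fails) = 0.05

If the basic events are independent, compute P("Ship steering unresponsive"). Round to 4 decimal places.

0.7051

P(NFU path unavailable) [AND] = 0.18 × 0.14 = 0.025200
P(Port system inoperative) [OR] = 1 − (1−0.29) × (1−0.18) × (1−0.025200) = 0.432471
P(Rudder loop unavailable) [OR] = 1 − (1−0.08) × (1−0.23) = 0.291600
P(Starboard system down) [AND] = 0.12 × 0.291600 × 0.29 = 0.010148
P(Followup chain lost) [OR] = 1 − (1−0.15) × (1−0.35) × (1−0.05) = 0.475125
P(Ship steering unresponsive) [OR] = 1 − (1−0.432471) × (1−0.010148) × (1−0.475125) = 0.705141
Rounded to 4 decimal places: P(Ship steering unresponsive) ≈ 0.7051.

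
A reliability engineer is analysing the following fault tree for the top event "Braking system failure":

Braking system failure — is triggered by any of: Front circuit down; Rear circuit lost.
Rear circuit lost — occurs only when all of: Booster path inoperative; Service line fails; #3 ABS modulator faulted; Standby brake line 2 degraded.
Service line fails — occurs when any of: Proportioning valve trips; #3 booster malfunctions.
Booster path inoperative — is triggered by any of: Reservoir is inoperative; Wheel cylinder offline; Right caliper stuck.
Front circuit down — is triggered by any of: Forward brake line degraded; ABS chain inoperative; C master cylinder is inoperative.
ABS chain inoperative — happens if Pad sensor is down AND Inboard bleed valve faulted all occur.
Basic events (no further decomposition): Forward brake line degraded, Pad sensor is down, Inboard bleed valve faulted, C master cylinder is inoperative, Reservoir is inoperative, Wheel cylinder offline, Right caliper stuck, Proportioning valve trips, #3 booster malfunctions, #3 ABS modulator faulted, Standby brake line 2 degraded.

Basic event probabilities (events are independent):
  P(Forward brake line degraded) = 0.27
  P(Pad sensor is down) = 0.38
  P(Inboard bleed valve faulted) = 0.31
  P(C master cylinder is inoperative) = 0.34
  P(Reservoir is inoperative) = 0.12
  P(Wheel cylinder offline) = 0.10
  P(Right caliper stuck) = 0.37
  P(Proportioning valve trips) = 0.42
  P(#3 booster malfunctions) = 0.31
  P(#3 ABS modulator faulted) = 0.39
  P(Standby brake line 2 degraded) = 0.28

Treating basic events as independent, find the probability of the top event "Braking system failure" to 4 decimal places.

0.5889

P(ABS chain inoperative) [AND] = 0.38 × 0.31 = 0.117800
P(Front circuit down) [OR] = 1 − (1−0.27) × (1−0.117800) × (1−0.34) = 0.574956
P(Booster path inoperative) [OR] = 1 − (1−0.12) × (1−0.10) × (1−0.37) = 0.501040
P(Service line fails) [OR] = 1 − (1−0.42) × (1−0.31) = 0.599800
P(Rear circuit lost) [AND] = 0.501040 × 0.599800 × 0.39 × 0.28 = 0.032817
P(Braking system failure) [OR] = 1 − (1−0.574956) × (1−0.032817) = 0.588905
Rounded to 4 decimal places: P(Braking system failure) ≈ 0.5889.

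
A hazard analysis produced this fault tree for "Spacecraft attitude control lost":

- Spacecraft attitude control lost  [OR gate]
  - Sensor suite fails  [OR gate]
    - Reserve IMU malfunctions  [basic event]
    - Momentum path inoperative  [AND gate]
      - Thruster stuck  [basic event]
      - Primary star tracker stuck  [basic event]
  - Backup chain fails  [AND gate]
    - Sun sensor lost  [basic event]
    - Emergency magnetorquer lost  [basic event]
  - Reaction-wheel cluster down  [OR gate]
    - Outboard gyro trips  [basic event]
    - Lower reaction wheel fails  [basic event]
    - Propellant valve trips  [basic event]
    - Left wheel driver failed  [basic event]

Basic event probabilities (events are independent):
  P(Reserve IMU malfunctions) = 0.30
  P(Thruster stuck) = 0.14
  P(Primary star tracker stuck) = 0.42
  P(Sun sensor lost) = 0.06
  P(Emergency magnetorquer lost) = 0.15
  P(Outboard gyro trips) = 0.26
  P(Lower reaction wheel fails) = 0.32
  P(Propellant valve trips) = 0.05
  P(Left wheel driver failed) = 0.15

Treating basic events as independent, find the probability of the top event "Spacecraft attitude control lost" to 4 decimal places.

P(Momentum path inoperative) [AND] = 0.14 × 0.42 = 0.058800
P(Sensor suite fails) [OR] = 1 − (1−0.30) × (1−0.058800) = 0.341160
P(Backup chain fails) [AND] = 0.06 × 0.15 = 0.009000
P(Reaction-wheel cluster down) [OR] = 1 − (1−0.26) × (1−0.32) × (1−0.05) × (1−0.15) = 0.593666
P(Spacecraft attitude control lost) [OR] = 1 − (1−0.341160) × (1−0.009000) × (1−0.593666) = 0.734700
Rounded to 4 decimal places: P(Spacecraft attitude control lost) ≈ 0.7347.

0.7347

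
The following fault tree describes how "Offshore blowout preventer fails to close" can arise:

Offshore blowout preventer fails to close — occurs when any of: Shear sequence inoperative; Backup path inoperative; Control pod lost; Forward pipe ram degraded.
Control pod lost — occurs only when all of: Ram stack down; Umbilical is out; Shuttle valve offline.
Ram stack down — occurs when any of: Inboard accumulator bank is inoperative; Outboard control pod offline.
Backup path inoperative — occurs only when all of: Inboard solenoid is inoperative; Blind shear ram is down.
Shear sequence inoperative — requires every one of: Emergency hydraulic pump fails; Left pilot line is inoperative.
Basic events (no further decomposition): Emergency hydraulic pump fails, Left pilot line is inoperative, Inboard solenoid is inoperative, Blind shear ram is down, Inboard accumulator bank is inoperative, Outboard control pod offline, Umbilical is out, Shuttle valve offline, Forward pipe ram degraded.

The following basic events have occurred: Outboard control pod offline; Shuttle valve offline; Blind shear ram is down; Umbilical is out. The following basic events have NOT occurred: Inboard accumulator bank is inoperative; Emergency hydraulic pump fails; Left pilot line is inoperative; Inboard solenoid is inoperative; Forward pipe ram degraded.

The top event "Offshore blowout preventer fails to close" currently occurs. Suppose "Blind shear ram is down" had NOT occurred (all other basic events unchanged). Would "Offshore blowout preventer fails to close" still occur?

Yes

Counterfactual: set "Blind shear ram is down" to not occurred.
Shear sequence inoperative [AND]: Emergency hydraulic pump fails=not, Left pilot line is inoperative=not → not all inputs occur → does not occur.
Backup path inoperative [AND]: Inboard solenoid is inoperative=not, Blind shear ram is down=not → not all inputs occur → does not occur.
Ram stack down [OR]: Inboard accumulator bank is inoperative=not, Outboard control pod offline=occurs → at least one input occurs → occurs.
Control pod lost [AND]: Ram stack down=occurs, Umbilical is out=occurs, Shuttle valve offline=occurs → all inputs occur → occurs.
Offshore blowout preventer fails to close [OR]: Shear sequence inoperative=not, Backup path inoperative=not, Control pod lost=occurs, Forward pipe ram degraded=not → at least one input occurs → occurs.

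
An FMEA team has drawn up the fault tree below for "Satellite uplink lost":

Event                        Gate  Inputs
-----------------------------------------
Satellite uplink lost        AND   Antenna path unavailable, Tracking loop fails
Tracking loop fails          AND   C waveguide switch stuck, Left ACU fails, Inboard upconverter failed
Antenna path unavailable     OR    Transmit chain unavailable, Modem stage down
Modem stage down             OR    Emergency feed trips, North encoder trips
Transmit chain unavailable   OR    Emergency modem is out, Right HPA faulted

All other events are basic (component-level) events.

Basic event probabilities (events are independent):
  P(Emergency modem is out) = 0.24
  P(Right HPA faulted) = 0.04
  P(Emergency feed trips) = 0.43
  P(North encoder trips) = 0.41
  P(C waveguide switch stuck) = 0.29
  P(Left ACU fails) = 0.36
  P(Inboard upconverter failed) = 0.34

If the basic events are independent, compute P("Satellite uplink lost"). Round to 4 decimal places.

0.0268

P(Transmit chain unavailable) [OR] = 1 − (1−0.24) × (1−0.04) = 0.270400
P(Modem stage down) [OR] = 1 − (1−0.43) × (1−0.41) = 0.663700
P(Antenna path unavailable) [OR] = 1 − (1−0.270400) × (1−0.663700) = 0.754636
P(Tracking loop fails) [AND] = 0.29 × 0.36 × 0.34 = 0.035496
P(Satellite uplink lost) [AND] = 0.754636 × 0.035496 = 0.026787
Rounded to 4 decimal places: P(Satellite uplink lost) ≈ 0.0268.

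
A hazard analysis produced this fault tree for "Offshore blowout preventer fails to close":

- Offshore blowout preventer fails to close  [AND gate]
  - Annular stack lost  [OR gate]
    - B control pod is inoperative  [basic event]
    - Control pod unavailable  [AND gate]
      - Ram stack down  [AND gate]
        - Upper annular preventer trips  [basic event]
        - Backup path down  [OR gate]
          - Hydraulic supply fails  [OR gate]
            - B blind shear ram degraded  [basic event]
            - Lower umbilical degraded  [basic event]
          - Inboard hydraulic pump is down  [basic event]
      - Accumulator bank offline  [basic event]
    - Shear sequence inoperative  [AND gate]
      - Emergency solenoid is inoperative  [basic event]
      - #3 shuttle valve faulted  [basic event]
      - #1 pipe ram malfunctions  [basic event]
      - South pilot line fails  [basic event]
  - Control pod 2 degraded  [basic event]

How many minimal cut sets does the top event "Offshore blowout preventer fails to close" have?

5

Hydraulic supply fails [OR]: union of children's cut sets → 2 cut set(s).
Backup path down [OR]: union of children's cut sets → 3 cut set(s).
Ram stack down [AND]: one cut set from each child combined → 1 × 3 = 3 cut set(s).
Control pod unavailable [AND]: one cut set from each child combined → 3 × 1 = 3 cut set(s).
Shear sequence inoperative [AND]: one cut set from each child combined → 1 × 1 × 1 × 1 = 1 cut set(s).
Annular stack lost [OR]: union of children's cut sets → 5 cut set(s).
Offshore blowout preventer fails to close [AND]: one cut set from each child combined → 5 × 1 = 5 cut set(s).
Minimal cut sets: {B control pod is inoperative, Control pod 2 degraded}; {Accumulator bank offline, B blind shear ram degraded, Control pod 2 degraded, Upper annular preventer trips}; {Accumulator bank offline, Control pod 2 degraded, Lower umbilical degraded, Upper annular preventer trips}; {Accumulator bank offline, Control pod 2 degraded, Inboard hydraulic pump is down, Upper annular preventer trips}; {#1 pipe ram malfunctions, #3 shuttle valve faulted, Control pod 2 degraded, Emergency solenoid is inoperative, South pilot line fails}.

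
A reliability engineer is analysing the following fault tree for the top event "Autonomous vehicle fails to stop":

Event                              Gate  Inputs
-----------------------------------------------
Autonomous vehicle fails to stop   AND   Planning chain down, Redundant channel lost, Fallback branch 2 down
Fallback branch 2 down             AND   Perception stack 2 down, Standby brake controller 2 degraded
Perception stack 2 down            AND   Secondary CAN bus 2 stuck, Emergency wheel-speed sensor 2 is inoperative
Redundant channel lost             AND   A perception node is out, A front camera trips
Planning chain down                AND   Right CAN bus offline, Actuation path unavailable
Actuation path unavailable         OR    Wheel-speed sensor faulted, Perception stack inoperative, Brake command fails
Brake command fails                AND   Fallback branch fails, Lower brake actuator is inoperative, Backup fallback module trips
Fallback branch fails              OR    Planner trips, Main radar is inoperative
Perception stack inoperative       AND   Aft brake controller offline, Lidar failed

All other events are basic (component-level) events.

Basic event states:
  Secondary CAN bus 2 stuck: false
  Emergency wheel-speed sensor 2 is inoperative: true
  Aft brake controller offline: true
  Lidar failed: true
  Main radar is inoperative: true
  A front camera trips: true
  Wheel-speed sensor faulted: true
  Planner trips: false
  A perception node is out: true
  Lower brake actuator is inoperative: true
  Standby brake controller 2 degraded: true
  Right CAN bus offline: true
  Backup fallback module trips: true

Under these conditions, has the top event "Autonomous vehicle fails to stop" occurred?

No

Perception stack inoperative [AND]: Aft brake controller offline=occurs, Lidar failed=occurs → all inputs occur → occurs.
Fallback branch fails [OR]: Planner trips=not, Main radar is inoperative=occurs → at least one input occurs → occurs.
Brake command fails [AND]: Fallback branch fails=occurs, Lower brake actuator is inoperative=occurs, Backup fallback module trips=occurs → all inputs occur → occurs.
Actuation path unavailable [OR]: Wheel-speed sensor faulted=occurs, Perception stack inoperative=occurs, Brake command fails=occurs → at least one input occurs → occurs.
Planning chain down [AND]: Right CAN bus offline=occurs, Actuation path unavailable=occurs → all inputs occur → occurs.
Redundant channel lost [AND]: A perception node is out=occurs, A front camera trips=occurs → all inputs occur → occurs.
Perception stack 2 down [AND]: Secondary CAN bus 2 stuck=not, Emergency wheel-speed sensor 2 is inoperative=occurs → not all inputs occur → does not occur.
Fallback branch 2 down [AND]: Perception stack 2 down=not, Standby brake controller 2 degraded=occurs → not all inputs occur → does not occur.
Autonomous vehicle fails to stop [AND]: Planning chain down=occurs, Redundant channel lost=occurs, Fallback branch 2 down=not → not all inputs occur → does not occur.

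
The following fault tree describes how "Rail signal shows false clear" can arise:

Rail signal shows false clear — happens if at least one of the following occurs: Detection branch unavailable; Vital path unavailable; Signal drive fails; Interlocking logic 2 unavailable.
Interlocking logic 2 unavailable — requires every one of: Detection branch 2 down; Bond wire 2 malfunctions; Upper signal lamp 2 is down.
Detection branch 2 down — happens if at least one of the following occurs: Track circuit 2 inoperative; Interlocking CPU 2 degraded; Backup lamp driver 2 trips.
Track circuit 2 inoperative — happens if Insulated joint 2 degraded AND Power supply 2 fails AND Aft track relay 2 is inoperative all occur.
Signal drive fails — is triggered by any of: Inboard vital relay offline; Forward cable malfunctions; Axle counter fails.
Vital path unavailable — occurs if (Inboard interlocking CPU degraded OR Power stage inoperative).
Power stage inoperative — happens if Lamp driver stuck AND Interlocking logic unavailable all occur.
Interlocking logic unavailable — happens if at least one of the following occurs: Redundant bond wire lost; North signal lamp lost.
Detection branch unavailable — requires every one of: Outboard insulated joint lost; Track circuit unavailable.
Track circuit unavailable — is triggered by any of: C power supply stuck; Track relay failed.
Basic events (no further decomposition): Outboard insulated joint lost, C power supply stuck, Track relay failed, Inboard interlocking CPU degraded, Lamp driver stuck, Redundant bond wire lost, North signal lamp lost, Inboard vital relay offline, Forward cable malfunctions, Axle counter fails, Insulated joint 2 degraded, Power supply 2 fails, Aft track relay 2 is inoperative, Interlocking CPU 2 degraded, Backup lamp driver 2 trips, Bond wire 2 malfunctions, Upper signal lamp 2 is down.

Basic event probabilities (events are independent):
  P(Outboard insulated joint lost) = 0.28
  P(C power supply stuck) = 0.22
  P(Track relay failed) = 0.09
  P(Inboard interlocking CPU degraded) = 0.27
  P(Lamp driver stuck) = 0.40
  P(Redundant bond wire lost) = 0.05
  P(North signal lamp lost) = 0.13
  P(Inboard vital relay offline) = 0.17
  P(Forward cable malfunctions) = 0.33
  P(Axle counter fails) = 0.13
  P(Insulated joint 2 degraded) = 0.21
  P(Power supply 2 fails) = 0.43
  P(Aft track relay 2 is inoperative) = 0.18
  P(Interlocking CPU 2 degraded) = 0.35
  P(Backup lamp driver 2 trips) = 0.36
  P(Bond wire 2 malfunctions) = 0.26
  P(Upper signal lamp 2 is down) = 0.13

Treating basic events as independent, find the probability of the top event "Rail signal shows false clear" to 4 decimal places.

0.7041

P(Track circuit unavailable) [OR] = 1 − (1−0.22) × (1−0.09) = 0.290200
P(Detection branch unavailable) [AND] = 0.28 × 0.290200 = 0.081256
P(Interlocking logic unavailable) [OR] = 1 − (1−0.05) × (1−0.13) = 0.173500
P(Power stage inoperative) [AND] = 0.40 × 0.173500 = 0.069400
P(Vital path unavailable) [OR] = 1 − (1−0.27) × (1−0.069400) = 0.320662
P(Signal drive fails) [OR] = 1 − (1−0.17) × (1−0.33) × (1−0.13) = 0.516193
P(Track circuit 2 inoperative) [AND] = 0.21 × 0.43 × 0.18 = 0.016254
P(Detection branch 2 down) [OR] = 1 − (1−0.016254) × (1−0.35) × (1−0.36) = 0.590762
P(Interlocking logic 2 unavailable) [AND] = 0.590762 × 0.26 × 0.13 = 0.019968
P(Rail signal shows false clear) [OR] = 1 − (1−0.081256) × (1−0.320662) × (1−0.516193) × (1−0.019968) = 0.704067
Rounded to 4 decimal places: P(Rail signal shows false clear) ≈ 0.7041.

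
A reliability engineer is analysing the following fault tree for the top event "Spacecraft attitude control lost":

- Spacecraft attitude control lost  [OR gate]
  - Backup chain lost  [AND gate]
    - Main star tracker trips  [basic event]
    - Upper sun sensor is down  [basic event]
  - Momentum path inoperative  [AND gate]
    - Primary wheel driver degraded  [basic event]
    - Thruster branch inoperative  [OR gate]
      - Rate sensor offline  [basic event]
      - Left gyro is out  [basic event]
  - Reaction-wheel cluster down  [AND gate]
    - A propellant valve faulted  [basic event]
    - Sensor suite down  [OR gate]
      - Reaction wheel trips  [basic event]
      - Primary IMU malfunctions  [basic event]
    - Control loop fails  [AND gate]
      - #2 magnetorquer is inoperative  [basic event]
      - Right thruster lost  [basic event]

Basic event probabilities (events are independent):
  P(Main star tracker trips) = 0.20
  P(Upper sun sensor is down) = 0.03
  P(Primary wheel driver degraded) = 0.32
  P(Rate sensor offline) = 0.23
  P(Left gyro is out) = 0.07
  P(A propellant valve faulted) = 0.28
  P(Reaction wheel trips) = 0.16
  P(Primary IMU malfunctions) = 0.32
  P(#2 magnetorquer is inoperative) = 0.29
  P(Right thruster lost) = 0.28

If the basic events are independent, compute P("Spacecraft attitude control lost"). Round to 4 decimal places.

P(Backup chain lost) [AND] = 0.20 × 0.03 = 0.006000
P(Thruster branch inoperative) [OR] = 1 − (1−0.23) × (1−0.07) = 0.283900
P(Momentum path inoperative) [AND] = 0.32 × 0.283900 = 0.090848
P(Sensor suite down) [OR] = 1 − (1−0.16) × (1−0.32) = 0.428800
P(Control loop fails) [AND] = 0.29 × 0.28 = 0.081200
P(Reaction-wheel cluster down) [AND] = 0.28 × 0.428800 × 0.081200 = 0.009749
P(Spacecraft attitude control lost) [OR] = 1 − (1−0.006000) × (1−0.090848) × (1−0.009749) = 0.105113
Rounded to 4 decimal places: P(Spacecraft attitude control lost) ≈ 0.1051.

0.1051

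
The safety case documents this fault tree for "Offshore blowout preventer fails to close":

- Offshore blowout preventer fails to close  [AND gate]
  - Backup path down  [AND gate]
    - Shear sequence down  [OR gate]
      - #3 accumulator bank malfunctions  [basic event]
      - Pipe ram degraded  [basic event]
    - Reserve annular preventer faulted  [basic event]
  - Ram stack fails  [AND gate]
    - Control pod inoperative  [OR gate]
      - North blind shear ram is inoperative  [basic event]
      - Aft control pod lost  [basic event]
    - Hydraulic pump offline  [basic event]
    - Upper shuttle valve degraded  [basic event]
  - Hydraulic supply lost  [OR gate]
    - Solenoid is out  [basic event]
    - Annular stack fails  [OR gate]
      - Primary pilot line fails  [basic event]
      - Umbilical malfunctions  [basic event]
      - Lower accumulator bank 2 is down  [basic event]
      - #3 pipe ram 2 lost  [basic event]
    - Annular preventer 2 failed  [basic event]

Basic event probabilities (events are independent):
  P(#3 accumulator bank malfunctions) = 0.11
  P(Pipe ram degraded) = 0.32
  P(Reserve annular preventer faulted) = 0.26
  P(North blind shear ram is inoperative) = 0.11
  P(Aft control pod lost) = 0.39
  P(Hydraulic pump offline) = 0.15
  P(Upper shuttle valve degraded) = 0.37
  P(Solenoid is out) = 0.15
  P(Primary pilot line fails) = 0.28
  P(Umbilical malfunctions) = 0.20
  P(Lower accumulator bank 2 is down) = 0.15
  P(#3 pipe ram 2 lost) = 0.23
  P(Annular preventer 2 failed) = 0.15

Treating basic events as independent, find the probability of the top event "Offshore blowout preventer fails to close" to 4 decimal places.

0.0019

P(Shear sequence down) [OR] = 1 − (1−0.11) × (1−0.32) = 0.394800
P(Backup path down) [AND] = 0.394800 × 0.26 = 0.102648
P(Control pod inoperative) [OR] = 1 − (1−0.11) × (1−0.39) = 0.457100
P(Ram stack fails) [AND] = 0.457100 × 0.15 × 0.37 = 0.025369
P(Annular stack fails) [OR] = 1 − (1−0.28) × (1−0.20) × (1−0.15) × (1−0.23) = 0.623008
P(Hydraulic supply lost) [OR] = 1 − (1−0.15) × (1−0.623008) × (1−0.15) = 0.727623
P(Offshore blowout preventer fails to close) [AND] = 0.102648 × 0.025369 × 0.727623 = 0.001895
Rounded to 4 decimal places: P(Offshore blowout preventer fails to close) ≈ 0.0019.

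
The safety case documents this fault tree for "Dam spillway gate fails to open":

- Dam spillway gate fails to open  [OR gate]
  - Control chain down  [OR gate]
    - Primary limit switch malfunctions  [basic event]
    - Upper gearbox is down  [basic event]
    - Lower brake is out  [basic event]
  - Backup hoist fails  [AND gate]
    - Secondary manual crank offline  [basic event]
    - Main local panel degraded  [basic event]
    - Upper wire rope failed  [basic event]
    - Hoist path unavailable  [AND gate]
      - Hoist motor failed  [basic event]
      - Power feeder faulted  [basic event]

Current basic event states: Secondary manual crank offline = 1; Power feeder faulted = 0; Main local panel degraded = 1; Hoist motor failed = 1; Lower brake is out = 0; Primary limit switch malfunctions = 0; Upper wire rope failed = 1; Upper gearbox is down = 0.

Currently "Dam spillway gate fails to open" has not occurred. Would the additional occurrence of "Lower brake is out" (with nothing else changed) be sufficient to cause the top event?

Counterfactual: set "Lower brake is out" to occurred.
Control chain down [OR]: Primary limit switch malfunctions=not, Upper gearbox is down=not, Lower brake is out=occurs → at least one input occurs → occurs.
Hoist path unavailable [AND]: Hoist motor failed=occurs, Power feeder faulted=not → not all inputs occur → does not occur.
Backup hoist fails [AND]: Secondary manual crank offline=occurs, Main local panel degraded=occurs, Upper wire rope failed=occurs, Hoist path unavailable=not → not all inputs occur → does not occur.
Dam spillway gate fails to open [OR]: Control chain down=occurs, Backup hoist fails=not → at least one input occurs → occurs.

Yes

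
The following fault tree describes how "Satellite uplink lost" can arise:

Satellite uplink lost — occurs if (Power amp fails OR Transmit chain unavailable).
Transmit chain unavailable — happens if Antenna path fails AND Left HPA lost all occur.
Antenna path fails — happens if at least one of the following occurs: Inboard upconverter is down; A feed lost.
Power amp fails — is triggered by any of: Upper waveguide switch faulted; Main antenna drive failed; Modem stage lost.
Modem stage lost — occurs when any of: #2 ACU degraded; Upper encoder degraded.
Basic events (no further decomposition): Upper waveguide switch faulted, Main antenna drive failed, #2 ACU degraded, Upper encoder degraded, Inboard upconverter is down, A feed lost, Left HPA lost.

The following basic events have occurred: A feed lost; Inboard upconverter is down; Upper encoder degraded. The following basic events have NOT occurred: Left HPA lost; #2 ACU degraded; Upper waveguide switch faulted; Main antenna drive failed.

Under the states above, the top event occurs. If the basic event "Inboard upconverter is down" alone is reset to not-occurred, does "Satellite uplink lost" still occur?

Counterfactual: set "Inboard upconverter is down" to not occurred.
Modem stage lost [OR]: #2 ACU degraded=not, Upper encoder degraded=occurs → at least one input occurs → occurs.
Power amp fails [OR]: Upper waveguide switch faulted=not, Main antenna drive failed=not, Modem stage lost=occurs → at least one input occurs → occurs.
Antenna path fails [OR]: Inboard upconverter is down=not, A feed lost=occurs → at least one input occurs → occurs.
Transmit chain unavailable [AND]: Antenna path fails=occurs, Left HPA lost=not → not all inputs occur → does not occur.
Satellite uplink lost [OR]: Power amp fails=occurs, Transmit chain unavailable=not → at least one input occurs → occurs.

Yes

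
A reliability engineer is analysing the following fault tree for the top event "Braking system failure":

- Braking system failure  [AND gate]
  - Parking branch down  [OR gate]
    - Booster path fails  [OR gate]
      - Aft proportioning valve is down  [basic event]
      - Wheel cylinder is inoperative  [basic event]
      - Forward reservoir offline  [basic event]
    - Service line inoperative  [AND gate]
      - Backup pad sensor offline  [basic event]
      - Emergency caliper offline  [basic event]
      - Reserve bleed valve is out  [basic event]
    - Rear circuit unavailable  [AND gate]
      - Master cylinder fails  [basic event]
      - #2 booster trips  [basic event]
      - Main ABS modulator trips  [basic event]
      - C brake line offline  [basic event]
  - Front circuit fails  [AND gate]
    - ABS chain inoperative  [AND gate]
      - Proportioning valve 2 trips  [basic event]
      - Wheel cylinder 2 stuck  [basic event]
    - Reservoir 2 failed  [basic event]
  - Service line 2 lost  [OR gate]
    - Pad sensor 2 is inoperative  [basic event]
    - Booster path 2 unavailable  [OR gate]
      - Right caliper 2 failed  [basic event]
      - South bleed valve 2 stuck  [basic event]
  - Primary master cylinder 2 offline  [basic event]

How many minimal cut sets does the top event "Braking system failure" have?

Booster path fails [OR]: union of children's cut sets → 3 cut set(s).
Service line inoperative [AND]: one cut set from each child combined → 1 × 1 × 1 = 1 cut set(s).
Rear circuit unavailable [AND]: one cut set from each child combined → 1 × 1 × 1 × 1 = 1 cut set(s).
Parking branch down [OR]: union of children's cut sets → 5 cut set(s).
ABS chain inoperative [AND]: one cut set from each child combined → 1 × 1 = 1 cut set(s).
Front circuit fails [AND]: one cut set from each child combined → 1 × 1 = 1 cut set(s).
Booster path 2 unavailable [OR]: union of children's cut sets → 2 cut set(s).
Service line 2 lost [OR]: union of children's cut sets → 3 cut set(s).
Braking system failure [AND]: one cut set from each child combined → 5 × 1 × 3 × 1 = 15 cut set(s).

15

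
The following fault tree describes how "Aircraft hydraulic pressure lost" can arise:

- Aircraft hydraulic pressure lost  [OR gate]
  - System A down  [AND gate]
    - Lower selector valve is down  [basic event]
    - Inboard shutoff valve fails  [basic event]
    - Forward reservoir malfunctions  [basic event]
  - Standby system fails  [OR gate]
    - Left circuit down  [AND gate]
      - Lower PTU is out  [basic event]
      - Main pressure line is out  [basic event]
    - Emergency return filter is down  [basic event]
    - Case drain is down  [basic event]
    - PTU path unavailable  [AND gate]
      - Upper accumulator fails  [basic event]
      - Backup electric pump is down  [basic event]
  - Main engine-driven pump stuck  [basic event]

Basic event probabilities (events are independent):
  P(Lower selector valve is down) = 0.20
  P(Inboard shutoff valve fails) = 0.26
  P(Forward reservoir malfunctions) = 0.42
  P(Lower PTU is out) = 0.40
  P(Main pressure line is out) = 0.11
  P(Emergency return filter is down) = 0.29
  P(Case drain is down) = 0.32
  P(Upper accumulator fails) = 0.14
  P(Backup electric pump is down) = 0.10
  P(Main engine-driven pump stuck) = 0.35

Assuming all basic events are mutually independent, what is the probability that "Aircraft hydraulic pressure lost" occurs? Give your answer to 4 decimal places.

P(System A down) [AND] = 0.20 × 0.26 × 0.42 = 0.021840
P(Left circuit down) [AND] = 0.40 × 0.11 = 0.044000
P(PTU path unavailable) [AND] = 0.14 × 0.10 = 0.014000
P(Standby system fails) [OR] = 1 − (1−0.044000) × (1−0.29) × (1−0.32) × (1−0.014000) = 0.544905
P(Aircraft hydraulic pressure lost) [OR] = 1 − (1−0.021840) × (1−0.544905) × (1−0.35) = 0.710649
Rounded to 4 decimal places: P(Aircraft hydraulic pressure lost) ≈ 0.7106.

0.7106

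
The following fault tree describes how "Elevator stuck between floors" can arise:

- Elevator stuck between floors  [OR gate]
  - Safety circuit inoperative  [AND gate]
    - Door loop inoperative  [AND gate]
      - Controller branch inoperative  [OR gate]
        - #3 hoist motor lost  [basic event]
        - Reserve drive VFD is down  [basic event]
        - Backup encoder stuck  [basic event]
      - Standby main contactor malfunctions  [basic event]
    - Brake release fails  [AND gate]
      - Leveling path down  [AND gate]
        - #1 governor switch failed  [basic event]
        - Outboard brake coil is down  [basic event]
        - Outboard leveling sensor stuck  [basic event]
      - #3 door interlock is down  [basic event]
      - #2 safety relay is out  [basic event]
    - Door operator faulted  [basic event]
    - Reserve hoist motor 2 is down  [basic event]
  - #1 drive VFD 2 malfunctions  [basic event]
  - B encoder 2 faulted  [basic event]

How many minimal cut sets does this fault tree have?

5

Controller branch inoperative [OR]: union of children's cut sets → 3 cut set(s).
Door loop inoperative [AND]: one cut set from each child combined → 3 × 1 = 3 cut set(s).
Leveling path down [AND]: one cut set from each child combined → 1 × 1 × 1 = 1 cut set(s).
Brake release fails [AND]: one cut set from each child combined → 1 × 1 × 1 = 1 cut set(s).
Safety circuit inoperative [AND]: one cut set from each child combined → 3 × 1 × 1 × 1 = 3 cut set(s).
Elevator stuck between floors [OR]: union of children's cut sets → 5 cut set(s).
Minimal cut sets: {#1 governor switch failed, #2 safety relay is out, #3 door interlock is down, #3 hoist motor lost, Door operator faulted, Outboard brake coil is down, Outboard leveling sensor stuck, Reserve hoist motor 2 is down, Standby main contactor malfunctions}; {#1 governor switch failed, #2 safety relay is out, #3 door interlock is down, Door operator faulted, Outboard brake coil is down, Outboard leveling sensor stuck, Reserve drive VFD is down, Reserve hoist motor 2 is down, Standby main contactor malfunctions}; {#1 governor switch failed, #2 safety relay is out, #3 door interlock is down, Backup encoder stuck, Door operator faulted, Outboard brake coil is down, Outboard leveling sensor stuck, Reserve hoist motor 2 is down, Standby main contactor malfunctions}; {#1 drive VFD 2 malfunctions}; {B encoder 2 faulted}.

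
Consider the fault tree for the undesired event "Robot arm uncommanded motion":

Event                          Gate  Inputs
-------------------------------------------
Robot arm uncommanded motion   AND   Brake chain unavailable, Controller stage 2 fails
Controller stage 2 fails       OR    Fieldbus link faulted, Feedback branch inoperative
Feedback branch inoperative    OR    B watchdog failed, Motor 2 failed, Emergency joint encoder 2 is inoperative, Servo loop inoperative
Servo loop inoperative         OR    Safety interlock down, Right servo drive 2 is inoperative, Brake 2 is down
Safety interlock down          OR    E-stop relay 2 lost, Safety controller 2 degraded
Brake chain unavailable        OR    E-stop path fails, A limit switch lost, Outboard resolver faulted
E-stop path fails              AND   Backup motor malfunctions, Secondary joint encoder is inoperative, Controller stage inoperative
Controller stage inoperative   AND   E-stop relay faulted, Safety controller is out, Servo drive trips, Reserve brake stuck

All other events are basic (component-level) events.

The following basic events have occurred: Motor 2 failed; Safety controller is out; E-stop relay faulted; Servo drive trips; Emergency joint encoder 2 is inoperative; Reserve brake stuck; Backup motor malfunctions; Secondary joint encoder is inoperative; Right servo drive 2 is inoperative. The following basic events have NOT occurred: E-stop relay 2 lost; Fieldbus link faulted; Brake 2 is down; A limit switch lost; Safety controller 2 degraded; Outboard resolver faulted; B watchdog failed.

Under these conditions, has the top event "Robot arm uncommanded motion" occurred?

Controller stage inoperative [AND]: E-stop relay faulted=occurs, Safety controller is out=occurs, Servo drive trips=occurs, Reserve brake stuck=occurs → all inputs occur → occurs.
E-stop path fails [AND]: Backup motor malfunctions=occurs, Secondary joint encoder is inoperative=occurs, Controller stage inoperative=occurs → all inputs occur → occurs.
Brake chain unavailable [OR]: E-stop path fails=occurs, A limit switch lost=not, Outboard resolver faulted=not → at least one input occurs → occurs.
Safety interlock down [OR]: E-stop relay 2 lost=not, Safety controller 2 degraded=not → no input occurs → does not occur.
Servo loop inoperative [OR]: Safety interlock down=not, Right servo drive 2 is inoperative=occurs, Brake 2 is down=not → at least one input occurs → occurs.
Feedback branch inoperative [OR]: B watchdog failed=not, Motor 2 failed=occurs, Emergency joint encoder 2 is inoperative=occurs, Servo loop inoperative=occurs → at least one input occurs → occurs.
Controller stage 2 fails [OR]: Fieldbus link faulted=not, Feedback branch inoperative=occurs → at least one input occurs → occurs.
Robot arm uncommanded motion [AND]: Brake chain unavailable=occurs, Controller stage 2 fails=occurs → all inputs occur → occurs.

Yes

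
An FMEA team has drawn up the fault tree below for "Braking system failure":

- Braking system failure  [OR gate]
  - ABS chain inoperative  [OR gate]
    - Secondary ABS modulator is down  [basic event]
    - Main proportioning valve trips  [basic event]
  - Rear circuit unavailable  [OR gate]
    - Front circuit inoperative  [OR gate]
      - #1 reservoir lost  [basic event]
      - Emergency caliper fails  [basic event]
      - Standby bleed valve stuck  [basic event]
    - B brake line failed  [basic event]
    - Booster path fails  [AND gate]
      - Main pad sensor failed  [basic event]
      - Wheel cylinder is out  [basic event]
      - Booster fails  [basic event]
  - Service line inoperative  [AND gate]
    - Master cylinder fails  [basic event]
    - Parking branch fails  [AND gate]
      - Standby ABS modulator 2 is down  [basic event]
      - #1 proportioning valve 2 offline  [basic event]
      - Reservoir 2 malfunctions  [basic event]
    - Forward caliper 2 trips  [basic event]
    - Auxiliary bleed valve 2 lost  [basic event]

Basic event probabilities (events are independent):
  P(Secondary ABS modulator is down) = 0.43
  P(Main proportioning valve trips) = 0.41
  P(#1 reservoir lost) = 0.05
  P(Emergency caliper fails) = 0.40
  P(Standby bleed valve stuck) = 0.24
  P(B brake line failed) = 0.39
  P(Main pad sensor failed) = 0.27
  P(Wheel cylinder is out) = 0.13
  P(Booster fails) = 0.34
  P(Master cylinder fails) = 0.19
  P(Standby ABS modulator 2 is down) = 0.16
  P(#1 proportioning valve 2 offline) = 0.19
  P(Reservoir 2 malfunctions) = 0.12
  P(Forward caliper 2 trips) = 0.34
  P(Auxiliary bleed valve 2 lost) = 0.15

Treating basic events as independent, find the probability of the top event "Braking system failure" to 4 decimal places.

P(ABS chain inoperative) [OR] = 1 − (1−0.43) × (1−0.41) = 0.663700
P(Front circuit inoperative) [OR] = 1 − (1−0.05) × (1−0.40) × (1−0.24) = 0.566800
P(Booster path fails) [AND] = 0.27 × 0.13 × 0.34 = 0.011934
P(Rear circuit unavailable) [OR] = 1 − (1−0.566800) × (1−0.39) × (1−0.011934) = 0.738902
P(Parking branch fails) [AND] = 0.16 × 0.19 × 0.12 = 0.003648
P(Service line inoperative) [AND] = 0.19 × 0.003648 × 0.34 × 0.15 = 0.000035
P(Braking system failure) [OR] = 1 − (1−0.663700) × (1−0.738902) × (1−0.000035) = 0.912196
Rounded to 4 decimal places: P(Braking system failure) ≈ 0.9122.

0.9122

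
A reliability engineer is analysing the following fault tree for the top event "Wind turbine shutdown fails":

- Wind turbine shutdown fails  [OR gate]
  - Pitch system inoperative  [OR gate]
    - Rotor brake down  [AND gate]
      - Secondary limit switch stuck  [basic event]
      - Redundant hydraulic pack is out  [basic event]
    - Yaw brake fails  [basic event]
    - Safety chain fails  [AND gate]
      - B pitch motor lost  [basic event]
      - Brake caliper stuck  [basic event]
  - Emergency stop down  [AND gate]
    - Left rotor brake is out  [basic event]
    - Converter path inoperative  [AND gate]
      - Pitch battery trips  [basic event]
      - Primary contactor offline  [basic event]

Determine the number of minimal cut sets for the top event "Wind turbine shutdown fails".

Rotor brake down [AND]: one cut set from each child combined → 1 × 1 = 1 cut set(s).
Safety chain fails [AND]: one cut set from each child combined → 1 × 1 = 1 cut set(s).
Pitch system inoperative [OR]: union of children's cut sets → 3 cut set(s).
Converter path inoperative [AND]: one cut set from each child combined → 1 × 1 = 1 cut set(s).
Emergency stop down [AND]: one cut set from each child combined → 1 × 1 = 1 cut set(s).
Wind turbine shutdown fails [OR]: union of children's cut sets → 4 cut set(s).
Minimal cut sets: {Redundant hydraulic pack is out, Secondary limit switch stuck}; {Yaw brake fails}; {B pitch motor lost, Brake caliper stuck}; {Left rotor brake is out, Pitch battery trips, Primary contactor offline}.

4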